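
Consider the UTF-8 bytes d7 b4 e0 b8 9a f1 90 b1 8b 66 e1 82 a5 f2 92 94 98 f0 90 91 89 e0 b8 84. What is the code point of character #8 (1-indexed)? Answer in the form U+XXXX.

U+0E04

Offset 0: leading byte 0xD7 = 11010111 → 2-byte char #1 = D7 B4.
Offset 2: leading byte 0xE0 = 11100000 → 3-byte char #2 = E0 B8 9A.
Offset 5: leading byte 0xF1 = 11110001 → 4-byte char #3 = F1 90 B1 8B.
Offset 9: leading byte 0x66 = 01100110 → 1-byte char #4 = 66.
Offset 10: leading byte 0xE1 = 11100001 → 3-byte char #5 = E1 82 A5.
Offset 13: leading byte 0xF2 = 11110010 → 4-byte char #6 = F2 92 94 98.
Offset 17: leading byte 0xF0 = 11110000 → 4-byte char #7 = F0 90 91 89.
Offset 21: leading byte 0xE0 = 11100000 → 3-byte char #8 = E0 B8 84.
Leading byte 0xE0 = 11100000 matches 1110xxxx → 3-byte sequence.
Byte 1: 0xE0 = 11100000, payload 0000 (4 bits).
Byte 2: 0xB8 = 10111000 (10xxxxxx ✓), payload 111000.
Byte 3: 0x84 = 10000100 (10xxxxxx ✓), payload 000100.
Concatenate: 0000111000000100 = 0xE04 (16 bits → U+0E04).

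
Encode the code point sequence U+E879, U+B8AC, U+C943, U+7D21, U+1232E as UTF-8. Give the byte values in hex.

EE A1 B9 EB A2 AC EC A5 83 E7 B4 A1 F0 92 8C AE

U+E879: 3-byte form → EE A1 B9.
U+B8AC: 3-byte form → EB A2 AC.
U+C943: 3-byte form → EC A5 83.
U+7D21: 3-byte form → E7 B4 A1.
U+1232E: 4-byte form → F0 92 8C AE.
Concatenated (16 bytes): EE A1 B9 EB A2 AC EC A5 83 E7 B4 A1 F0 92 8C AE.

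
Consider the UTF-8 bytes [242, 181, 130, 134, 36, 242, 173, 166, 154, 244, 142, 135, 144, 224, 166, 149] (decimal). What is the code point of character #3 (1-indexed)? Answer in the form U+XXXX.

Offset 0: leading byte 0xF2 = 11110010 → 4-byte char #1 = F2 B5 82 86.
Offset 4: leading byte 0x24 = 00100100 → 1-byte char #2 = 24.
Offset 5: leading byte 0xF2 = 11110010 → 4-byte char #3 = F2 AD A6 9A.
Leading byte 0xF2 = 11110010 matches 11110xxx → 4-byte sequence.
Byte 1: 0xF2 = 11110010, payload 010 (3 bits).
Byte 2: 0xAD = 10101101 (10xxxxxx ✓), payload 101101.
Byte 3: 0xA6 = 10100110 (10xxxxxx ✓), payload 100110.
Byte 4: 0x9A = 10011010 (10xxxxxx ✓), payload 011010.
Concatenate: 010101101100110011010 = 0xAD99A (21 bits → U+AD99A).

U+AD99A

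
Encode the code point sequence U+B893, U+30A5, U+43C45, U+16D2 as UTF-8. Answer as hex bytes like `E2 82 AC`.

U+B893: 3-byte form → EB A2 93.
U+30A5: 3-byte form → E3 82 A5.
U+43C45: 4-byte form → F1 83 B1 85.
U+16D2: 3-byte form → E1 9B 92.
Concatenated (13 bytes): EB A2 93 E3 82 A5 F1 83 B1 85 E1 9B 92.

EB A2 93 E3 82 A5 F1 83 B1 85 E1 9B 92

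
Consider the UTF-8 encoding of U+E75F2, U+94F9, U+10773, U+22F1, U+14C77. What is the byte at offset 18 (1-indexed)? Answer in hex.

0xB7

1-indexed offset 18 is 0-indexed offset 17.
U+E75F2 → 4-byte form F3 A7 97 B2 at offsets 0–3.
U+94F9 → 3-byte form E9 93 B9 at offsets 4–6.
U+10773 → 4-byte form F0 90 9D B3 at offsets 7–10.
U+22F1 → 3-byte form E2 8B B1 at offsets 11–13.
U+14C77 → 4-byte form F0 94 B1 B7 at offsets 14–17.
Offset 17 falls in char 5's range; it's byte 4 of F0 94 B1 B7 = 0xB7.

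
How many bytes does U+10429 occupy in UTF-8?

4

U+10429 = 0x10429. UTF-8 uses 1 byte below 0x80, 2 below 0x800, 3 below 0x10000, 4 up to 0x10FFFF. 0x10429 is in U+10000–U+10FFFF → 4 bytes.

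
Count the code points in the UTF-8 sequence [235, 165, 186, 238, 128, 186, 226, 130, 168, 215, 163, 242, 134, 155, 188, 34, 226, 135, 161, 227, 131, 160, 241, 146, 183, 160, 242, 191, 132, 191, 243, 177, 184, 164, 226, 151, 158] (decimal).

Byte at offset 0: 0xEB = 11101011 → 3-byte char (#1). Advance 3.
Byte at offset 3: 0xEE = 11101110 → 3-byte char (#2). Advance 3.
Byte at offset 6: 0xE2 = 11100010 → 3-byte char (#3). Advance 3.
Byte at offset 9: 0xD7 = 11010111 → 2-byte char (#4). Advance 2.
Byte at offset 11: 0xF2 = 11110010 → 4-byte char (#5). Advance 4.
Byte at offset 15: 0x22 = 00100010 → 1-byte char (#6). Advance 1.
Byte at offset 16: 0xE2 = 11100010 → 3-byte char (#7). Advance 3.
Byte at offset 19: 0xE3 = 11100011 → 3-byte char (#8). Advance 3.
Byte at offset 22: 0xF1 = 11110001 → 4-byte char (#9). Advance 4.
Byte at offset 26: 0xF2 = 11110010 → 4-byte char (#10). Advance 4.
Byte at offset 30: 0xF3 = 11110011 → 4-byte char (#11). Advance 4.
Byte at offset 34: 0xE2 = 11100010 → 3-byte char (#12). Advance 3.
Reached end at offset 37 after 12 code points.

12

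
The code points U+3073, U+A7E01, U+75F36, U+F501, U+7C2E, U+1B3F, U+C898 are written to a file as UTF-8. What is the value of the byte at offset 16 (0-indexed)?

0xAE

U+3073 → 3-byte form E3 81 B3 at offsets 0–2.
U+A7E01 → 4-byte form F2 A7 B8 81 at offsets 3–6.
U+75F36 → 4-byte form F1 B5 BC B6 at offsets 7–10.
U+F501 → 3-byte form EF 94 81 at offsets 11–13.
U+7C2E → 3-byte form E7 B0 AE at offsets 14–16.
Offset 16 falls in char 5's range; it's byte 3 of E7 B0 AE = 0xAE.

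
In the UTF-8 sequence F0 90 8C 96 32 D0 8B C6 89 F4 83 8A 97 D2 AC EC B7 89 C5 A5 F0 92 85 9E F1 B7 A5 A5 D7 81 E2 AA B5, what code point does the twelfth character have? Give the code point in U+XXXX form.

U+2AB5

Offset 0: leading byte 0xF0 = 11110000 → 4-byte char #1 = F0 90 8C 96.
Offset 4: leading byte 0x32 = 00110010 → 1-byte char #2 = 32.
Offset 5: leading byte 0xD0 = 11010000 → 2-byte char #3 = D0 8B.
Offset 7: leading byte 0xC6 = 11000110 → 2-byte char #4 = C6 89.
Offset 9: leading byte 0xF4 = 11110100 → 4-byte char #5 = F4 83 8A 97.
Offset 13: leading byte 0xD2 = 11010010 → 2-byte char #6 = D2 AC.
Offset 15: leading byte 0xEC = 11101100 → 3-byte char #7 = EC B7 89.
Offset 18: leading byte 0xC5 = 11000101 → 2-byte char #8 = C5 A5.
Offset 20: leading byte 0xF0 = 11110000 → 4-byte char #9 = F0 92 85 9E.
Offset 24: leading byte 0xF1 = 11110001 → 4-byte char #10 = F1 B7 A5 A5.
Offset 28: leading byte 0xD7 = 11010111 → 2-byte char #11 = D7 81.
Offset 30: leading byte 0xE2 = 11100010 → 3-byte char #12 = E2 AA B5.
Leading byte 0xE2 = 11100010 matches 1110xxxx → 3-byte sequence.
Byte 1: 0xE2 = 11100010, payload 0010 (4 bits).
Byte 2: 0xAA = 10101010 (10xxxxxx ✓), payload 101010.
Byte 3: 0xB5 = 10110101 (10xxxxxx ✓), payload 110101.
Concatenate: 0010101010110101 = 0x2AB5 (16 bits → U+2AB5).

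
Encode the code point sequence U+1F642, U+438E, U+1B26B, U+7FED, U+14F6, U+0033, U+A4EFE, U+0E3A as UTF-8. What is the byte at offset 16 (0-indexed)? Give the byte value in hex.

U+1F642 → 4-byte form F0 9F 99 82 at offsets 0–3.
U+438E → 3-byte form E4 8E 8E at offsets 4–6.
U+1B26B → 4-byte form F0 9B 89 AB at offsets 7–10.
U+7FED → 3-byte form E7 BF AD at offsets 11–13.
U+14F6 → 3-byte form E1 93 B6 at offsets 14–16.
Offset 16 falls in char 5's range; it's byte 3 of E1 93 B6 = 0xB6.

0xB6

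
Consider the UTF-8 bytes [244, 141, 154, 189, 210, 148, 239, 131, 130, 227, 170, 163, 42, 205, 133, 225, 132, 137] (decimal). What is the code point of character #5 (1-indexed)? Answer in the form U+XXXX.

U+002A

Offset 0: leading byte 0xF4 = 11110100 → 4-byte char #1 = F4 8D 9A BD.
Offset 4: leading byte 0xD2 = 11010010 → 2-byte char #2 = D2 94.
Offset 6: leading byte 0xEF = 11101111 → 3-byte char #3 = EF 83 82.
Offset 9: leading byte 0xE3 = 11100011 → 3-byte char #4 = E3 AA A3.
Offset 12: leading byte 0x2A = 00101010 → 1-byte char #5 = 2A.
Leading byte 0x2A = 00101010 matches 0xxxxxxx → 1-byte sequence.
Byte 1: 0x2A = 00101010, payload 0101010 (7 bits).
Concatenate: 0101010 = 0x2A (7 bits → U+002A).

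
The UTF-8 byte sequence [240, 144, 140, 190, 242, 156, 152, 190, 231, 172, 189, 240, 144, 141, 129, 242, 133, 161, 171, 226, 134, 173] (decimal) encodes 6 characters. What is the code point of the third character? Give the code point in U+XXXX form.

Offset 0: leading byte 0xF0 = 11110000 → 4-byte char #1 = F0 90 8C BE.
Offset 4: leading byte 0xF2 = 11110010 → 4-byte char #2 = F2 9C 98 BE.
Offset 8: leading byte 0xE7 = 11100111 → 3-byte char #3 = E7 AC BD.
Leading byte 0xE7 = 11100111 matches 1110xxxx → 3-byte sequence.
Byte 1: 0xE7 = 11100111, payload 0111 (4 bits).
Byte 2: 0xAC = 10101100 (10xxxxxx ✓), payload 101100.
Byte 3: 0xBD = 10111101 (10xxxxxx ✓), payload 111101.
Concatenate: 0111101100111101 = 0x7B3D (16 bits → U+7B3D).

U+7B3D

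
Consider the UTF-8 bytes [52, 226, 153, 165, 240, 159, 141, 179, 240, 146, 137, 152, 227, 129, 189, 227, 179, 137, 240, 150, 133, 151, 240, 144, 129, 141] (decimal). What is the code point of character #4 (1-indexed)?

U+12258

Offset 0: leading byte 0x34 = 00110100 → 1-byte char #1 = 34.
Offset 1: leading byte 0xE2 = 11100010 → 3-byte char #2 = E2 99 A5.
Offset 4: leading byte 0xF0 = 11110000 → 4-byte char #3 = F0 9F 8D B3.
Offset 8: leading byte 0xF0 = 11110000 → 4-byte char #4 = F0 92 89 98.
Leading byte 0xF0 = 11110000 matches 11110xxx → 4-byte sequence.
Byte 1: 0xF0 = 11110000, payload 000 (3 bits).
Byte 2: 0x92 = 10010010 (10xxxxxx ✓), payload 010010.
Byte 3: 0x89 = 10001001 (10xxxxxx ✓), payload 001001.
Byte 4: 0x98 = 10011000 (10xxxxxx ✓), payload 011000.
Concatenate: 000010010001001011000 = 0x12258 (21 bits → U+12258).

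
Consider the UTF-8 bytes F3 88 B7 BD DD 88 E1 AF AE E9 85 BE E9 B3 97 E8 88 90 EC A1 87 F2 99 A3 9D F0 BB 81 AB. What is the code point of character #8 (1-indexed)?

Offset 0: leading byte 0xF3 = 11110011 → 4-byte char #1 = F3 88 B7 BD.
Offset 4: leading byte 0xDD = 11011101 → 2-byte char #2 = DD 88.
Offset 6: leading byte 0xE1 = 11100001 → 3-byte char #3 = E1 AF AE.
Offset 9: leading byte 0xE9 = 11101001 → 3-byte char #4 = E9 85 BE.
Offset 12: leading byte 0xE9 = 11101001 → 3-byte char #5 = E9 B3 97.
Offset 15: leading byte 0xE8 = 11101000 → 3-byte char #6 = E8 88 90.
Offset 18: leading byte 0xEC = 11101100 → 3-byte char #7 = EC A1 87.
Offset 21: leading byte 0xF2 = 11110010 → 4-byte char #8 = F2 99 A3 9D.
Leading byte 0xF2 = 11110010 matches 11110xxx → 4-byte sequence.
Byte 1: 0xF2 = 11110010, payload 010 (3 bits).
Byte 2: 0x99 = 10011001 (10xxxxxx ✓), payload 011001.
Byte 3: 0xA3 = 10100011 (10xxxxxx ✓), payload 100011.
Byte 4: 0x9D = 10011101 (10xxxxxx ✓), payload 011101.
Concatenate: 010011001100011011101 = 0x998DD (21 bits → U+998DD).

U+998DD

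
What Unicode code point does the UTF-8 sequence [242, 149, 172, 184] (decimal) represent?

U+95B38

Leading byte 0xF2 = 11110010 matches 11110xxx → 4-byte sequence.
Byte 1: 0xF2 = 11110010, payload 010 (3 bits).
Byte 2: 0x95 = 10010101 (10xxxxxx ✓), payload 010101.
Byte 3: 0xAC = 10101100 (10xxxxxx ✓), payload 101100.
Byte 4: 0xB8 = 10111000 (10xxxxxx ✓), payload 111000.
Concatenate: 010010101101100111000 = 0x95B38 (21 bits → U+95B38).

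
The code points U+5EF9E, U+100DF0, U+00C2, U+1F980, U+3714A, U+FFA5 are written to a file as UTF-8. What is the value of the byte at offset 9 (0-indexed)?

U+5EF9E → 4-byte form F1 9E BE 9E at offsets 0–3.
U+100DF0 → 4-byte form F4 80 B7 B0 at offsets 4–7.
U+00C2 → 2-byte form C3 82 at offsets 8–9.
Offset 9 falls in char 3's range; it's byte 2 of C3 82 = 0x82.

0x82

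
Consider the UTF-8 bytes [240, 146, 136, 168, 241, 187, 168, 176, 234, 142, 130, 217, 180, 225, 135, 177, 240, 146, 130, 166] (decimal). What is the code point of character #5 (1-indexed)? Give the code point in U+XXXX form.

Offset 0: leading byte 0xF0 = 11110000 → 4-byte char #1 = F0 92 88 A8.
Offset 4: leading byte 0xF1 = 11110001 → 4-byte char #2 = F1 BB A8 B0.
Offset 8: leading byte 0xEA = 11101010 → 3-byte char #3 = EA 8E 82.
Offset 11: leading byte 0xD9 = 11011001 → 2-byte char #4 = D9 B4.
Offset 13: leading byte 0xE1 = 11100001 → 3-byte char #5 = E1 87 B1.
Leading byte 0xE1 = 11100001 matches 1110xxxx → 3-byte sequence.
Byte 1: 0xE1 = 11100001, payload 0001 (4 bits).
Byte 2: 0x87 = 10000111 (10xxxxxx ✓), payload 000111.
Byte 3: 0xB1 = 10110001 (10xxxxxx ✓), payload 110001.
Concatenate: 0001000111110001 = 0x11F1 (16 bits → U+11F1).

U+11F1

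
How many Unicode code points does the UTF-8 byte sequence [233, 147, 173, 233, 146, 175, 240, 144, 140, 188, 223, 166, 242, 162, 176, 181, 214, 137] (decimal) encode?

Byte at offset 0: 0xE9 = 11101001 → 3-byte char (#1). Advance 3.
Byte at offset 3: 0xE9 = 11101001 → 3-byte char (#2). Advance 3.
Byte at offset 6: 0xF0 = 11110000 → 4-byte char (#3). Advance 4.
Byte at offset 10: 0xDF = 11011111 → 2-byte char (#4). Advance 2.
Byte at offset 12: 0xF2 = 11110010 → 4-byte char (#5). Advance 4.
Byte at offset 16: 0xD6 = 11010110 → 2-byte char (#6). Advance 2.
Reached end at offset 18 after 6 code points.

6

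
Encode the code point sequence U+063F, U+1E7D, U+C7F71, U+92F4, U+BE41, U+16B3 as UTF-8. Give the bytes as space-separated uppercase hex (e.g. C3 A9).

U+063F: 2-byte form → D8 BF.
U+1E7D: 3-byte form → E1 B9 BD.
U+C7F71: 4-byte form → F3 87 BD B1.
U+92F4: 3-byte form → E9 8B B4.
U+BE41: 3-byte form → EB B9 81.
U+16B3: 3-byte form → E1 9A B3.
Concatenated (18 bytes): D8 BF E1 B9 BD F3 87 BD B1 E9 8B B4 EB B9 81 E1 9A B3.

D8 BF E1 B9 BD F3 87 BD B1 E9 8B B4 EB B9 81 E1 9A B3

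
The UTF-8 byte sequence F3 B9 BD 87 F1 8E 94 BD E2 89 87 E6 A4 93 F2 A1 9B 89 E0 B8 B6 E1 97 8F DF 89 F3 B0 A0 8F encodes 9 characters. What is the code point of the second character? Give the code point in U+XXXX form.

Offset 0: leading byte 0xF3 = 11110011 → 4-byte char #1 = F3 B9 BD 87.
Offset 4: leading byte 0xF1 = 11110001 → 4-byte char #2 = F1 8E 94 BD.
Leading byte 0xF1 = 11110001 matches 11110xxx → 4-byte sequence.
Byte 1: 0xF1 = 11110001, payload 001 (3 bits).
Byte 2: 0x8E = 10001110 (10xxxxxx ✓), payload 001110.
Byte 3: 0x94 = 10010100 (10xxxxxx ✓), payload 010100.
Byte 4: 0xBD = 10111101 (10xxxxxx ✓), payload 111101.
Concatenate: 001001110010100111101 = 0x4E53D (21 bits → U+4E53D).

U+4E53D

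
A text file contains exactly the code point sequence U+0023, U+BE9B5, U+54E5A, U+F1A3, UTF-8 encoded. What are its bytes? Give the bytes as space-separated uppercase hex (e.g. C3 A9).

23 F2 BE A6 B5 F1 94 B9 9A EF 86 A3

U+0023: 1-byte form → 23.
U+BE9B5: 4-byte form → F2 BE A6 B5.
U+54E5A: 4-byte form → F1 94 B9 9A.
U+F1A3: 3-byte form → EF 86 A3.
Concatenated (12 bytes): 23 F2 BE A6 B5 F1 94 B9 9A EF 86 A3.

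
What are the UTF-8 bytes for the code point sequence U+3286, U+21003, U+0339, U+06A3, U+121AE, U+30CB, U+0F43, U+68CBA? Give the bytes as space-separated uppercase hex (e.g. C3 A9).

U+3286: 3-byte form → E3 8A 86.
U+21003: 4-byte form → F0 A1 80 83.
U+0339: 2-byte form → CC B9.
U+06A3: 2-byte form → DA A3.
U+121AE: 4-byte form → F0 92 86 AE.
U+30CB: 3-byte form → E3 83 8B.
U+0F43: 3-byte form → E0 BD 83.
U+68CBA: 4-byte form → F1 A8 B2 BA.
Concatenated (25 bytes): E3 8A 86 F0 A1 80 83 CC B9 DA A3 F0 92 86 AE E3 83 8B E0 BD 83 F1 A8 B2 BA.

E3 8A 86 F0 A1 80 83 CC B9 DA A3 F0 92 86 AE E3 83 8B E0 BD 83 F1 A8 B2 BA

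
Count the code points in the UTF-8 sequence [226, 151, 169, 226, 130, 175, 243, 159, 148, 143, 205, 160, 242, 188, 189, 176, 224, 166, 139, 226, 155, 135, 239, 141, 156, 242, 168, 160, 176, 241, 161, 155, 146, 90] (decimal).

11

Byte at offset 0: 0xE2 = 11100010 → 3-byte char (#1). Advance 3.
Byte at offset 3: 0xE2 = 11100010 → 3-byte char (#2). Advance 3.
Byte at offset 6: 0xF3 = 11110011 → 4-byte char (#3). Advance 4.
Byte at offset 10: 0xCD = 11001101 → 2-byte char (#4). Advance 2.
Byte at offset 12: 0xF2 = 11110010 → 4-byte char (#5). Advance 4.
Byte at offset 16: 0xE0 = 11100000 → 3-byte char (#6). Advance 3.
Byte at offset 19: 0xE2 = 11100010 → 3-byte char (#7). Advance 3.
Byte at offset 22: 0xEF = 11101111 → 3-byte char (#8). Advance 3.
Byte at offset 25: 0xF2 = 11110010 → 4-byte char (#9). Advance 4.
Byte at offset 29: 0xF1 = 11110001 → 4-byte char (#10). Advance 4.
Byte at offset 33: 0x5A = 01011010 → 1-byte char (#11). Advance 1.
Reached end at offset 34 after 11 code points.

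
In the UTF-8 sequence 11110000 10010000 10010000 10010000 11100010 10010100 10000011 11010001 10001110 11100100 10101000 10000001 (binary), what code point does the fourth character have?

U+4A01

Offset 0: leading byte 0xF0 = 11110000 → 4-byte char #1 = F0 90 90 90.
Offset 4: leading byte 0xE2 = 11100010 → 3-byte char #2 = E2 94 83.
Offset 7: leading byte 0xD1 = 11010001 → 2-byte char #3 = D1 8E.
Offset 9: leading byte 0xE4 = 11100100 → 3-byte char #4 = E4 A8 81.
Leading byte 0xE4 = 11100100 matches 1110xxxx → 3-byte sequence.
Byte 1: 0xE4 = 11100100, payload 0100 (4 bits).
Byte 2: 0xA8 = 10101000 (10xxxxxx ✓), payload 101000.
Byte 3: 0x81 = 10000001 (10xxxxxx ✓), payload 000001.
Concatenate: 0100101000000001 = 0x4A01 (16 bits → U+4A01).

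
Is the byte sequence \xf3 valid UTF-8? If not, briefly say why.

Leading byte 0xF3 = 11110011 → 4-byte form, but only 1 byte is present.

invalid (sequence truncated)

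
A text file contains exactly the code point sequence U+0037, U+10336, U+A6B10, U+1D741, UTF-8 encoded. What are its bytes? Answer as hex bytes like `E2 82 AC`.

U+0037: 1-byte form → 37.
U+10336: 4-byte form → F0 90 8C B6.
U+A6B10: 4-byte form → F2 A6 AC 90.
U+1D741: 4-byte form → F0 9D 9D 81.
Concatenated (13 bytes): 37 F0 90 8C B6 F2 A6 AC 90 F0 9D 9D 81.

37 F0 90 8C B6 F2 A6 AC 90 F0 9D 9D 81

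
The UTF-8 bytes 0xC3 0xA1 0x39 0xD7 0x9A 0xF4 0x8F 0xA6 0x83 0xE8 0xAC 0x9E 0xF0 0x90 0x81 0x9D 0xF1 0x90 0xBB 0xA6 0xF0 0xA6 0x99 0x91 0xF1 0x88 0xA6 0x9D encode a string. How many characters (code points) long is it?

Byte at offset 0: 0xC3 = 11000011 → 2-byte char (#1). Advance 2.
Byte at offset 2: 0x39 = 00111001 → 1-byte char (#2). Advance 1.
Byte at offset 3: 0xD7 = 11010111 → 2-byte char (#3). Advance 2.
Byte at offset 5: 0xF4 = 11110100 → 4-byte char (#4). Advance 4.
Byte at offset 9: 0xE8 = 11101000 → 3-byte char (#5). Advance 3.
Byte at offset 12: 0xF0 = 11110000 → 4-byte char (#6). Advance 4.
Byte at offset 16: 0xF1 = 11110001 → 4-byte char (#7). Advance 4.
Byte at offset 20: 0xF0 = 11110000 → 4-byte char (#8). Advance 4.
Byte at offset 24: 0xF1 = 11110001 → 4-byte char (#9). Advance 4.
Reached end at offset 28 after 9 code points.

9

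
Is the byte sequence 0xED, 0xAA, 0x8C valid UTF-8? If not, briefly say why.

invalid (encodes a surrogate (U+D800–U+DFFF))

Structurally a 3-byte sequence; payload = 0xDA8C.
But 0xDA8C is in U+D800–U+DFFF, the surrogate range. Surrogates are not Unicode scalar values and are forbidden in UTF-8.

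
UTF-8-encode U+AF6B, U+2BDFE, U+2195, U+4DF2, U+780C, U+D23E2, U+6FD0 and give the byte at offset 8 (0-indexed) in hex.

U+AF6B → 3-byte form EA BD AB at offsets 0–2.
U+2BDFE → 4-byte form F0 AB B7 BE at offsets 3–6.
U+2195 → 3-byte form E2 86 95 at offsets 7–9.
Offset 8 falls in char 3's range; it's byte 2 of E2 86 95 = 0x86.

0x86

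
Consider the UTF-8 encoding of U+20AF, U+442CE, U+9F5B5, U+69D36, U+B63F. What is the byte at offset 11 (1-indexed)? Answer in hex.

1-indexed offset 11 is 0-indexed offset 10.
U+20AF → 3-byte form E2 82 AF at offsets 0–2.
U+442CE → 4-byte form F1 84 8B 8E at offsets 3–6.
U+9F5B5 → 4-byte form F2 9F 96 B5 at offsets 7–10.
Offset 10 falls in char 3's range; it's byte 4 of F2 9F 96 B5 = 0xB5.

0xB5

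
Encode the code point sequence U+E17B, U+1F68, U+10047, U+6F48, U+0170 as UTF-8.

EE 85 BB E1 BD A8 F0 90 81 87 E6 BD 88 C5 B0

U+E17B: 3-byte form → EE 85 BB.
U+1F68: 3-byte form → E1 BD A8.
U+10047: 4-byte form → F0 90 81 87.
U+6F48: 3-byte form → E6 BD 88.
U+0170: 2-byte form → C5 B0.
Concatenated (15 bytes): EE 85 BB E1 BD A8 F0 90 81 87 E6 BD 88 C5 B0.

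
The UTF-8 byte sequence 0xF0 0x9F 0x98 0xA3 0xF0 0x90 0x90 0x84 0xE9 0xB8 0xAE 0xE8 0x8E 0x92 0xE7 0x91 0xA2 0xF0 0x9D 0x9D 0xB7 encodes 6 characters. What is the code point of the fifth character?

Offset 0: leading byte 0xF0 = 11110000 → 4-byte char #1 = F0 9F 98 A3.
Offset 4: leading byte 0xF0 = 11110000 → 4-byte char #2 = F0 90 90 84.
Offset 8: leading byte 0xE9 = 11101001 → 3-byte char #3 = E9 B8 AE.
Offset 11: leading byte 0xE8 = 11101000 → 3-byte char #4 = E8 8E 92.
Offset 14: leading byte 0xE7 = 11100111 → 3-byte char #5 = E7 91 A2.
Leading byte 0xE7 = 11100111 matches 1110xxxx → 3-byte sequence.
Byte 1: 0xE7 = 11100111, payload 0111 (4 bits).
Byte 2: 0x91 = 10010001 (10xxxxxx ✓), payload 010001.
Byte 3: 0xA2 = 10100010 (10xxxxxx ✓), payload 100010.
Concatenate: 0111010001100010 = 0x7462 (16 bits → U+7462).

U+7462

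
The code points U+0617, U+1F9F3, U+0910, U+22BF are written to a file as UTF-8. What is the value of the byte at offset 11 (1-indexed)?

0x8A

1-indexed offset 11 is 0-indexed offset 10.
U+0617 → 2-byte form D8 97 at offsets 0–1.
U+1F9F3 → 4-byte form F0 9F A7 B3 at offsets 2–5.
U+0910 → 3-byte form E0 A4 90 at offsets 6–8.
U+22BF → 3-byte form E2 8A BF at offsets 9–11.
Offset 10 falls in char 4's range; it's byte 2 of E2 8A BF = 0x8A.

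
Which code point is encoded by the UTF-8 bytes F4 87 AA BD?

Leading byte 0xF4 = 11110100 matches 11110xxx → 4-byte sequence.
Byte 1: 0xF4 = 11110100, payload 100 (3 bits).
Byte 2: 0x87 = 10000111 (10xxxxxx ✓), payload 000111.
Byte 3: 0xAA = 10101010 (10xxxxxx ✓), payload 101010.
Byte 4: 0xBD = 10111101 (10xxxxxx ✓), payload 111101.
Concatenate: 100000111101010111101 = 0x107ABD (21 bits → U+107ABD).

U+107ABD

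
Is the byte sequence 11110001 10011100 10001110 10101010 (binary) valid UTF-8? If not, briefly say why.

Leading byte 0xF1 = 11110001 → 4-byte form.
Continuation bytes 0x9C=10011100, 0x8E=10001110, 0xAA=10101010 all match 10xxxxxx.
Decoded value 0x5C3AA is ≥ 0x10000 (shortest form) and not a surrogate.

valid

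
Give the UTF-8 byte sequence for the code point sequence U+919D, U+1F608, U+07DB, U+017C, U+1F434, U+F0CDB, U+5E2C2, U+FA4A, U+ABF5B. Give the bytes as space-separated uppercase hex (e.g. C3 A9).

E9 86 9D F0 9F 98 88 DF 9B C5 BC F0 9F 90 B4 F3 B0 B3 9B F1 9E 8B 82 EF A9 8A F2 AB BD 9B

U+919D: 3-byte form → E9 86 9D.
U+1F608: 4-byte form → F0 9F 98 88.
U+07DB: 2-byte form → DF 9B.
U+017C: 2-byte form → C5 BC.
U+1F434: 4-byte form → F0 9F 90 B4.
U+F0CDB: 4-byte form → F3 B0 B3 9B.
U+5E2C2: 4-byte form → F1 9E 8B 82.
U+FA4A: 3-byte form → EF A9 8A.
U+ABF5B: 4-byte form → F2 AB BD 9B.
Concatenated (30 bytes): E9 86 9D F0 9F 98 88 DF 9B C5 BC F0 9F 90 B4 F3 B0 B3 9B F1 9E 8B 82 EF A9 8A F2 AB BD 9B.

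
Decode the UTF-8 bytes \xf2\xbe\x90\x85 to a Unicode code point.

Leading byte 0xF2 = 11110010 matches 11110xxx → 4-byte sequence.
Byte 1: 0xF2 = 11110010, payload 010 (3 bits).
Byte 2: 0xBE = 10111110 (10xxxxxx ✓), payload 111110.
Byte 3: 0x90 = 10010000 (10xxxxxx ✓), payload 010000.
Byte 4: 0x85 = 10000101 (10xxxxxx ✓), payload 000101.
Concatenate: 010111110010000000101 = 0xBE405 (21 bits → U+BE405).

U+BE405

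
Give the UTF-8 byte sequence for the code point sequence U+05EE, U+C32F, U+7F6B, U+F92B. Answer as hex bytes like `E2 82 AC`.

D7 AE EC 8C AF E7 BD AB EF A4 AB

U+05EE: 2-byte form → D7 AE.
U+C32F: 3-byte form → EC 8C AF.
U+7F6B: 3-byte form → E7 BD AB.
U+F92B: 3-byte form → EF A4 AB.
Concatenated (11 bytes): D7 AE EC 8C AF E7 BD AB EF A4 AB.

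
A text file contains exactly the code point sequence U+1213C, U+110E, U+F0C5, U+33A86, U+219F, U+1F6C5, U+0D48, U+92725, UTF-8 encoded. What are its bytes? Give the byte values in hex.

F0 92 84 BC E1 84 8E EF 83 85 F0 B3 AA 86 E2 86 9F F0 9F 9B 85 E0 B5 88 F2 92 9C A5

U+1213C: 4-byte form → F0 92 84 BC.
U+110E: 3-byte form → E1 84 8E.
U+F0C5: 3-byte form → EF 83 85.
U+33A86: 4-byte form → F0 B3 AA 86.
U+219F: 3-byte form → E2 86 9F.
U+1F6C5: 4-byte form → F0 9F 9B 85.
U+0D48: 3-byte form → E0 B5 88.
U+92725: 4-byte form → F2 92 9C A5.
Concatenated (28 bytes): F0 92 84 BC E1 84 8E EF 83 85 F0 B3 AA 86 E2 86 9F F0 9F 9B 85 E0 B5 88 F2 92 9C A5.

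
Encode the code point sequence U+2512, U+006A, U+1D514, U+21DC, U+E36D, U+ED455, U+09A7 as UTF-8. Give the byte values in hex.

E2 94 92 6A F0 9D 94 94 E2 87 9C EE 8D AD F3 AD 91 95 E0 A6 A7

U+2512: 3-byte form → E2 94 92.
U+006A: 1-byte form → 6A.
U+1D514: 4-byte form → F0 9D 94 94.
U+21DC: 3-byte form → E2 87 9C.
U+E36D: 3-byte form → EE 8D AD.
U+ED455: 4-byte form → F3 AD 91 95.
U+09A7: 3-byte form → E0 A6 A7.
Concatenated (21 bytes): E2 94 92 6A F0 9D 94 94 E2 87 9C EE 8D AD F3 AD 91 95 E0 A6 A7.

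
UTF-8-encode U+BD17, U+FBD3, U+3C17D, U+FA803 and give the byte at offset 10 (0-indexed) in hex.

0xF3

U+BD17 → 3-byte form EB B4 97 at offsets 0–2.
U+FBD3 → 3-byte form EF AF 93 at offsets 3–5.
U+3C17D → 4-byte form F0 BC 85 BD at offsets 6–9.
U+FA803 → 4-byte form F3 BA A0 83 at offsets 10–13.
Offset 10 falls in char 4's range; it's byte 1 of F3 BA A0 83 = 0xF3.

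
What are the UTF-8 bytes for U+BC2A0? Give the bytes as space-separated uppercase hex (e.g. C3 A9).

F2 BC 8A A0

U+BC2A0 = 0xBC2A0 = 770720 decimal. In range U+10000–U+10FFFF → 4-byte form: 11110xxx 10xxxxxx 10xxxxxx 10xxxxxx.
Binary (21 bits): 010111100001010100000.
Split 3+6+6+6: 010 | 111100 | 001010 | 100000.
Byte 1: 11110010 = 0xF2.
Byte 2: 10111100 = 0xBC.
Byte 3: 10001010 = 0x8A.
Byte 4: 10100000 = 0xA0.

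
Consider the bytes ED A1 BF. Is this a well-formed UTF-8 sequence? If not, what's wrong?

invalid (encodes a surrogate (U+D800–U+DFFF))

Structurally a 3-byte sequence; payload = 0xD87F.
But 0xD87F is in U+D800–U+DFFF, the surrogate range. Surrogates are not Unicode scalar values and are forbidden in UTF-8.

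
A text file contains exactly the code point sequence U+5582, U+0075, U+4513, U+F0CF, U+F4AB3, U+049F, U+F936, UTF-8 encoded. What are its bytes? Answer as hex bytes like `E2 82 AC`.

E5 96 82 75 E4 94 93 EF 83 8F F3 B4 AA B3 D2 9F EF A4 B6

U+5582: 3-byte form → E5 96 82.
U+0075: 1-byte form → 75.
U+4513: 3-byte form → E4 94 93.
U+F0CF: 3-byte form → EF 83 8F.
U+F4AB3: 4-byte form → F3 B4 AA B3.
U+049F: 2-byte form → D2 9F.
U+F936: 3-byte form → EF A4 B6.
Concatenated (19 bytes): E5 96 82 75 E4 94 93 EF 83 8F F3 B4 AA B3 D2 9F EF A4 B6.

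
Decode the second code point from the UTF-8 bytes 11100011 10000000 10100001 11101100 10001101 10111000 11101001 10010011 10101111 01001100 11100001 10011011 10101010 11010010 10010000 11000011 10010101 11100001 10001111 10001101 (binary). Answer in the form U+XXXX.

U+C378

Offset 0: leading byte 0xE3 = 11100011 → 3-byte char #1 = E3 80 A1.
Offset 3: leading byte 0xEC = 11101100 → 3-byte char #2 = EC 8D B8.
Leading byte 0xEC = 11101100 matches 1110xxxx → 3-byte sequence.
Byte 1: 0xEC = 11101100, payload 1100 (4 bits).
Byte 2: 0x8D = 10001101 (10xxxxxx ✓), payload 001101.
Byte 3: 0xB8 = 10111000 (10xxxxxx ✓), payload 111000.
Concatenate: 1100001101111000 = 0xC378 (16 bits → U+C378).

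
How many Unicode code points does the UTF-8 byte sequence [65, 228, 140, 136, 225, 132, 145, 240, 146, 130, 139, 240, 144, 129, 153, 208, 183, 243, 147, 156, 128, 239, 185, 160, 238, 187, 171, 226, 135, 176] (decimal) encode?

10

Byte at offset 0: 0x41 = 01000001 → 1-byte char (#1). Advance 1.
Byte at offset 1: 0xE4 = 11100100 → 3-byte char (#2). Advance 3.
Byte at offset 4: 0xE1 = 11100001 → 3-byte char (#3). Advance 3.
Byte at offset 7: 0xF0 = 11110000 → 4-byte char (#4). Advance 4.
Byte at offset 11: 0xF0 = 11110000 → 4-byte char (#5). Advance 4.
Byte at offset 15: 0xD0 = 11010000 → 2-byte char (#6). Advance 2.
Byte at offset 17: 0xF3 = 11110011 → 4-byte char (#7). Advance 4.
Byte at offset 21: 0xEF = 11101111 → 3-byte char (#8). Advance 3.
Byte at offset 24: 0xEE = 11101110 → 3-byte char (#9). Advance 3.
Byte at offset 27: 0xE2 = 11100010 → 3-byte char (#10). Advance 3.
Reached end at offset 30 after 10 code points.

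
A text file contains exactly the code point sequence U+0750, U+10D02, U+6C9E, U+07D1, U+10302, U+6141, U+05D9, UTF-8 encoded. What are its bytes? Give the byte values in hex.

U+0750: 2-byte form → DD 90.
U+10D02: 4-byte form → F0 90 B4 82.
U+6C9E: 3-byte form → E6 B2 9E.
U+07D1: 2-byte form → DF 91.
U+10302: 4-byte form → F0 90 8C 82.
U+6141: 3-byte form → E6 85 81.
U+05D9: 2-byte form → D7 99.
Concatenated (20 bytes): DD 90 F0 90 B4 82 E6 B2 9E DF 91 F0 90 8C 82 E6 85 81 D7 99.

DD 90 F0 90 B4 82 E6 B2 9E DF 91 F0 90 8C 82 E6 85 81 D7 99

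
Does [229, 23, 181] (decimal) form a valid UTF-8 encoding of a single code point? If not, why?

invalid (non-continuation byte where continuation expected)

Leading byte 0xE5 = 11100101 → 3-byte form.
Byte 2 is 0x17 = 00010111, which is not 10xxxxxx — expected a continuation byte.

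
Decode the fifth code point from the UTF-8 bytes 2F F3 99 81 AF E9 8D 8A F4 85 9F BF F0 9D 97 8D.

U+1D5CD

Offset 0: leading byte 0x2F = 00101111 → 1-byte char #1 = 2F.
Offset 1: leading byte 0xF3 = 11110011 → 4-byte char #2 = F3 99 81 AF.
Offset 5: leading byte 0xE9 = 11101001 → 3-byte char #3 = E9 8D 8A.
Offset 8: leading byte 0xF4 = 11110100 → 4-byte char #4 = F4 85 9F BF.
Offset 12: leading byte 0xF0 = 11110000 → 4-byte char #5 = F0 9D 97 8D.
Leading byte 0xF0 = 11110000 matches 11110xxx → 4-byte sequence.
Byte 1: 0xF0 = 11110000, payload 000 (3 bits).
Byte 2: 0x9D = 10011101 (10xxxxxx ✓), payload 011101.
Byte 3: 0x97 = 10010111 (10xxxxxx ✓), payload 010111.
Byte 4: 0x8D = 10001101 (10xxxxxx ✓), payload 001101.
Concatenate: 000011101010111001101 = 0x1D5CD (21 bits → U+1D5CD).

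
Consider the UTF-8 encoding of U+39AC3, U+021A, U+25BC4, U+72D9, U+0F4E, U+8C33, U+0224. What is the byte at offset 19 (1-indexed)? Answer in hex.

1-indexed offset 19 is 0-indexed offset 18.
U+39AC3 → 4-byte form F0 B9 AB 83 at offsets 0–3.
U+021A → 2-byte form C8 9A at offsets 4–5.
U+25BC4 → 4-byte form F0 A5 AF 84 at offsets 6–9.
U+72D9 → 3-byte form E7 8B 99 at offsets 10–12.
U+0F4E → 3-byte form E0 BD 8E at offsets 13–15.
U+8C33 → 3-byte form E8 B0 B3 at offsets 16–18.
Offset 18 falls in char 6's range; it's byte 3 of E8 B0 B3 = 0xB3.

0xB3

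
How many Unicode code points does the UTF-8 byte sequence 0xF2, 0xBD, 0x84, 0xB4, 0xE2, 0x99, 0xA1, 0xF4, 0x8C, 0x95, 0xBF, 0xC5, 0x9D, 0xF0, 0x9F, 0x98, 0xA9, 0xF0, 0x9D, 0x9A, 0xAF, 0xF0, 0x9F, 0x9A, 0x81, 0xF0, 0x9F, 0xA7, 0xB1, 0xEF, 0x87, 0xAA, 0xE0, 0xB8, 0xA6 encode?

Byte at offset 0: 0xF2 = 11110010 → 4-byte char (#1). Advance 4.
Byte at offset 4: 0xE2 = 11100010 → 3-byte char (#2). Advance 3.
Byte at offset 7: 0xF4 = 11110100 → 4-byte char (#3). Advance 4.
Byte at offset 11: 0xC5 = 11000101 → 2-byte char (#4). Advance 2.
Byte at offset 13: 0xF0 = 11110000 → 4-byte char (#5). Advance 4.
Byte at offset 17: 0xF0 = 11110000 → 4-byte char (#6). Advance 4.
Byte at offset 21: 0xF0 = 11110000 → 4-byte char (#7). Advance 4.
Byte at offset 25: 0xF0 = 11110000 → 4-byte char (#8). Advance 4.
Byte at offset 29: 0xEF = 11101111 → 3-byte char (#9). Advance 3.
Byte at offset 32: 0xE0 = 11100000 → 3-byte char (#10). Advance 3.
Reached end at offset 35 after 10 code points.

10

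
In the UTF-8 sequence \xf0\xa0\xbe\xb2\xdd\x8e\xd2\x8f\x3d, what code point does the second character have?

U+074E

Offset 0: leading byte 0xF0 = 11110000 → 4-byte char #1 = F0 A0 BE B2.
Offset 4: leading byte 0xDD = 11011101 → 2-byte char #2 = DD 8E.
Leading byte 0xDD = 11011101 matches 110xxxxx → 2-byte sequence.
Byte 1: 0xDD = 11011101, payload 11101 (5 bits).
Byte 2: 0x8E = 10001110 (10xxxxxx ✓), payload 001110.
Concatenate: 11101001110 = 0x74E (11 bits → U+074E).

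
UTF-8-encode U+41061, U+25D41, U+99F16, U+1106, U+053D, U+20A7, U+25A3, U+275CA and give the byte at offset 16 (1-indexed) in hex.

1-indexed offset 16 is 0-indexed offset 15.
U+41061 → 4-byte form F1 81 81 A1 at offsets 0–3.
U+25D41 → 4-byte form F0 A5 B5 81 at offsets 4–7.
U+99F16 → 4-byte form F2 99 BC 96 at offsets 8–11.
U+1106 → 3-byte form E1 84 86 at offsets 12–14.
U+053D → 2-byte form D4 BD at offsets 15–16.
Offset 15 falls in char 5's range; it's byte 1 of D4 BD = 0xD4.

0xD4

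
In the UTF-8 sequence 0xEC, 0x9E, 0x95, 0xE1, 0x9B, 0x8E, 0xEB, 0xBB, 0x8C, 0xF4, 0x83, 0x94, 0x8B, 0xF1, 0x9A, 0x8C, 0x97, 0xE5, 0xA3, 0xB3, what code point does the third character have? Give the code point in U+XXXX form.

Offset 0: leading byte 0xEC = 11101100 → 3-byte char #1 = EC 9E 95.
Offset 3: leading byte 0xE1 = 11100001 → 3-byte char #2 = E1 9B 8E.
Offset 6: leading byte 0xEB = 11101011 → 3-byte char #3 = EB BB 8C.
Leading byte 0xEB = 11101011 matches 1110xxxx → 3-byte sequence.
Byte 1: 0xEB = 11101011, payload 1011 (4 bits).
Byte 2: 0xBB = 10111011 (10xxxxxx ✓), payload 111011.
Byte 3: 0x8C = 10001100 (10xxxxxx ✓), payload 001100.
Concatenate: 1011111011001100 = 0xBECC (16 bits → U+BECC).

U+BECC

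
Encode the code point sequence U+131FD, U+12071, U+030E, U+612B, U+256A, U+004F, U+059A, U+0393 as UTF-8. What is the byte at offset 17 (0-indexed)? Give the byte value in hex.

0xD6

U+131FD → 4-byte form F0 93 87 BD at offsets 0–3.
U+12071 → 4-byte form F0 92 81 B1 at offsets 4–7.
U+030E → 2-byte form CC 8E at offsets 8–9.
U+612B → 3-byte form E6 84 AB at offsets 10–12.
U+256A → 3-byte form E2 95 AA at offsets 13–15.
U+004F → 1-byte form 4F at offsets 16–16.
U+059A → 2-byte form D6 9A at offsets 17–18.
Offset 17 falls in char 7's range; it's byte 1 of D6 9A = 0xD6.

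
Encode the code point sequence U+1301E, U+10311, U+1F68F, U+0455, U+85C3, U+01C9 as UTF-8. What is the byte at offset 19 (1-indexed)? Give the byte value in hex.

0x89

1-indexed offset 19 is 0-indexed offset 18.
U+1301E → 4-byte form F0 93 80 9E at offsets 0–3.
U+10311 → 4-byte form F0 90 8C 91 at offsets 4–7.
U+1F68F → 4-byte form F0 9F 9A 8F at offsets 8–11.
U+0455 → 2-byte form D1 95 at offsets 12–13.
U+85C3 → 3-byte form E8 97 83 at offsets 14–16.
U+01C9 → 2-byte form C7 89 at offsets 17–18.
Offset 18 falls in char 6's range; it's byte 2 of C7 89 = 0x89.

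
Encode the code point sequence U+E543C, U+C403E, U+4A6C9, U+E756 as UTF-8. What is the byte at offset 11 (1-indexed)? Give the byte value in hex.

0x9B

1-indexed offset 11 is 0-indexed offset 10.
U+E543C → 4-byte form F3 A5 90 BC at offsets 0–3.
U+C403E → 4-byte form F3 84 80 BE at offsets 4–7.
U+4A6C9 → 4-byte form F1 8A 9B 89 at offsets 8–11.
Offset 10 falls in char 3's range; it's byte 3 of F1 8A 9B 89 = 0x9B.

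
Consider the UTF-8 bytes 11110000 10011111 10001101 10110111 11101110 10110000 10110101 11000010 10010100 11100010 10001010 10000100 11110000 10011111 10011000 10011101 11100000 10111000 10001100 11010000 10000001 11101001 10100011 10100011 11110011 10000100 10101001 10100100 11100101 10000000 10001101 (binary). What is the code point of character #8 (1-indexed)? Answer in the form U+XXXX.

U+98E3

Offset 0: leading byte 0xF0 = 11110000 → 4-byte char #1 = F0 9F 8D B7.
Offset 4: leading byte 0xEE = 11101110 → 3-byte char #2 = EE B0 B5.
Offset 7: leading byte 0xC2 = 11000010 → 2-byte char #3 = C2 94.
Offset 9: leading byte 0xE2 = 11100010 → 3-byte char #4 = E2 8A 84.
Offset 12: leading byte 0xF0 = 11110000 → 4-byte char #5 = F0 9F 98 9D.
Offset 16: leading byte 0xE0 = 11100000 → 3-byte char #6 = E0 B8 8C.
Offset 19: leading byte 0xD0 = 11010000 → 2-byte char #7 = D0 81.
Offset 21: leading byte 0xE9 = 11101001 → 3-byte char #8 = E9 A3 A3.
Leading byte 0xE9 = 11101001 matches 1110xxxx → 3-byte sequence.
Byte 1: 0xE9 = 11101001, payload 1001 (4 bits).
Byte 2: 0xA3 = 10100011 (10xxxxxx ✓), payload 100011.
Byte 3: 0xA3 = 10100011 (10xxxxxx ✓), payload 100011.
Concatenate: 1001100011100011 = 0x98E3 (16 bits → U+98E3).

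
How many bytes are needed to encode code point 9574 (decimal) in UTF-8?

U+2566 = 0x2566. UTF-8 uses 1 byte below 0x80, 2 below 0x800, 3 below 0x10000, 4 up to 0x10FFFF. 0x2566 is in U+0800–U+FFFF → 3 bytes.

3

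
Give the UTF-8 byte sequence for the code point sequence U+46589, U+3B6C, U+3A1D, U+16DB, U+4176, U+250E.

F1 86 96 89 E3 AD AC E3 A8 9D E1 9B 9B E4 85 B6 E2 94 8E

U+46589: 4-byte form → F1 86 96 89.
U+3B6C: 3-byte form → E3 AD AC.
U+3A1D: 3-byte form → E3 A8 9D.
U+16DB: 3-byte form → E1 9B 9B.
U+4176: 3-byte form → E4 85 B6.
U+250E: 3-byte form → E2 94 8E.
Concatenated (19 bytes): F1 86 96 89 E3 AD AC E3 A8 9D E1 9B 9B E4 85 B6 E2 94 8E.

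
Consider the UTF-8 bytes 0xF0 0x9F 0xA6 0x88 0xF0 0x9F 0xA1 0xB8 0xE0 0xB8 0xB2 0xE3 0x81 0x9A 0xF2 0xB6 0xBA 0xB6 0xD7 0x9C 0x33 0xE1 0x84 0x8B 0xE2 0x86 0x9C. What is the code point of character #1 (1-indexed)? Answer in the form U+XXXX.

U+1F988

Offset 0: leading byte 0xF0 = 11110000 → 4-byte char #1 = F0 9F A6 88.
Leading byte 0xF0 = 11110000 matches 11110xxx → 4-byte sequence.
Byte 1: 0xF0 = 11110000, payload 000 (3 bits).
Byte 2: 0x9F = 10011111 (10xxxxxx ✓), payload 011111.
Byte 3: 0xA6 = 10100110 (10xxxxxx ✓), payload 100110.
Byte 4: 0x88 = 10001000 (10xxxxxx ✓), payload 001000.
Concatenate: 000011111100110001000 = 0x1F988 (21 bits → U+1F988).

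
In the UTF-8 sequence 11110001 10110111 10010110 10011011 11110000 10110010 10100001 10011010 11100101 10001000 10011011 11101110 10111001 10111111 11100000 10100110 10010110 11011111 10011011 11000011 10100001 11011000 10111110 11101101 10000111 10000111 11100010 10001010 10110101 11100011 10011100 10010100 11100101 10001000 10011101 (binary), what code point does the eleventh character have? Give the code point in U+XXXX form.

U+3714

Offset 0: leading byte 0xF1 = 11110001 → 4-byte char #1 = F1 B7 96 9B.
Offset 4: leading byte 0xF0 = 11110000 → 4-byte char #2 = F0 B2 A1 9A.
Offset 8: leading byte 0xE5 = 11100101 → 3-byte char #3 = E5 88 9B.
Offset 11: leading byte 0xEE = 11101110 → 3-byte char #4 = EE B9 BF.
Offset 14: leading byte 0xE0 = 11100000 → 3-byte char #5 = E0 A6 96.
Offset 17: leading byte 0xDF = 11011111 → 2-byte char #6 = DF 9B.
Offset 19: leading byte 0xC3 = 11000011 → 2-byte char #7 = C3 A1.
Offset 21: leading byte 0xD8 = 11011000 → 2-byte char #8 = D8 BE.
Offset 23: leading byte 0xED = 11101101 → 3-byte char #9 = ED 87 87.
Offset 26: leading byte 0xE2 = 11100010 → 3-byte char #10 = E2 8A B5.
Offset 29: leading byte 0xE3 = 11100011 → 3-byte char #11 = E3 9C 94.
Leading byte 0xE3 = 11100011 matches 1110xxxx → 3-byte sequence.
Byte 1: 0xE3 = 11100011, payload 0011 (4 bits).
Byte 2: 0x9C = 10011100 (10xxxxxx ✓), payload 011100.
Byte 3: 0x94 = 10010100 (10xxxxxx ✓), payload 010100.
Concatenate: 0011011100010100 = 0x3714 (16 bits → U+3714).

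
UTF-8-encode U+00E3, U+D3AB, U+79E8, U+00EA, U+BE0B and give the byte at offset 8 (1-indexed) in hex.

0xA8

1-indexed offset 8 is 0-indexed offset 7.
U+00E3 → 2-byte form C3 A3 at offsets 0–1.
U+D3AB → 3-byte form ED 8E AB at offsets 2–4.
U+79E8 → 3-byte form E7 A7 A8 at offsets 5–7.
Offset 7 falls in char 3's range; it's byte 3 of E7 A7 A8 = 0xA8.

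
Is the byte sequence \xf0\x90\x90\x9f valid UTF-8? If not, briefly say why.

Leading byte 0xF0 = 11110000 → 4-byte form.
Continuation bytes 0x90=10010000, 0x90=10010000, 0x9F=10011111 all match 10xxxxxx.
Decoded value 0x1041F is ≥ 0x10000 (shortest form) and not a surrogate.

valid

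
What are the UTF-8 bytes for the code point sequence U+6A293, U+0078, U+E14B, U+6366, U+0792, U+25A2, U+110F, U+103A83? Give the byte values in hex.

U+6A293: 4-byte form → F1 AA 8A 93.
U+0078: 1-byte form → 78.
U+E14B: 3-byte form → EE 85 8B.
U+6366: 3-byte form → E6 8D A6.
U+0792: 2-byte form → DE 92.
U+25A2: 3-byte form → E2 96 A2.
U+110F: 3-byte form → E1 84 8F.
U+103A83: 4-byte form → F4 83 AA 83.
Concatenated (23 bytes): F1 AA 8A 93 78 EE 85 8B E6 8D A6 DE 92 E2 96 A2 E1 84 8F F4 83 AA 83.

F1 AA 8A 93 78 EE 85 8B E6 8D A6 DE 92 E2 96 A2 E1 84 8F F4 83 AA 83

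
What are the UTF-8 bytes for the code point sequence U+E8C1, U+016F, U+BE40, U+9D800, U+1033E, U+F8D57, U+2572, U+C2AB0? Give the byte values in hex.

EE A3 81 C5 AF EB B9 80 F2 9D A0 80 F0 90 8C BE F3 B8 B5 97 E2 95 B2 F3 82 AA B0

U+E8C1: 3-byte form → EE A3 81.
U+016F: 2-byte form → C5 AF.
U+BE40: 3-byte form → EB B9 80.
U+9D800: 4-byte form → F2 9D A0 80.
U+1033E: 4-byte form → F0 90 8C BE.
U+F8D57: 4-byte form → F3 B8 B5 97.
U+2572: 3-byte form → E2 95 B2.
U+C2AB0: 4-byte form → F3 82 AA B0.
Concatenated (27 bytes): EE A3 81 C5 AF EB B9 80 F2 9D A0 80 F0 90 8C BE F3 B8 B5 97 E2 95 B2 F3 82 AA B0.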